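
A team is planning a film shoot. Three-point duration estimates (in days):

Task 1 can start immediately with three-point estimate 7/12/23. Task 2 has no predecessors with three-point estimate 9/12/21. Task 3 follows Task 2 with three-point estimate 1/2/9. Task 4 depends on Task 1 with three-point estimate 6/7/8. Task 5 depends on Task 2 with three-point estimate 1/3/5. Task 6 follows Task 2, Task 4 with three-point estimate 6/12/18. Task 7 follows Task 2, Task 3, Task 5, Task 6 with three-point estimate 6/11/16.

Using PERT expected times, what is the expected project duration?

te_Task 1 = (7 + 4·12 + 23)/6 = 78/6 = 13
te_Task 2 = (9 + 4·12 + 21)/6 = 78/6 = 13
te_Task 3 = (1 + 4·2 + 9)/6 = 18/6 = 3
te_Task 4 = (6 + 4·7 + 8)/6 = 42/6 = 7
te_Task 5 = (1 + 4·3 + 5)/6 = 18/6 = 3
te_Task 6 = (6 + 4·12 + 18)/6 = 72/6 = 12
te_Task 7 = (6 + 4·11 + 16)/6 = 66/6 = 11

Forward pass:
ES_Task 1 = 0; EF_Task 1 = 13
ES_Task 2 = 0; EF_Task 2 = 13
ES_Task 3 = 13; EF_Task 3 = 13+3 = 16
ES_Task 4 = 13; EF_Task 4 = 13+7 = 20
ES_Task 5 = 13; EF_Task 5 = 13+3 = 16
ES_Task 6 = max(EF_Task 2=13, EF_Task 4=20) = 20; EF_Task 6 = 20+12 = 32
ES_Task 7 = max(EF_Task 2=13, EF_Task 3=16, EF_Task 5=16, EF_Task 6=32) = 32; EF_Task 7 = 32+11 = 43
Expected project duration μ = 43 days. Critical path: Task 1 → Task 4 → Task 6 → Task 7.

43 days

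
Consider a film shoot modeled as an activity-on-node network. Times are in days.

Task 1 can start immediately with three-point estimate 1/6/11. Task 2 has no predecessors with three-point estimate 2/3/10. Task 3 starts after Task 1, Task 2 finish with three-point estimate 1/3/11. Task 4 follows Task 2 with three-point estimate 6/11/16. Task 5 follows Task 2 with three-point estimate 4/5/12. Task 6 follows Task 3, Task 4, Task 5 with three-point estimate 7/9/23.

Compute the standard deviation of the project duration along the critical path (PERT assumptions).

3.42 days

te_Task 1 = (1 + 4·6 + 11)/6 = 36/6 = 6; σ²_Task 1 = ((11−1)/6)² = 2.778
te_Task 2 = (2 + 4·3 + 10)/6 = 24/6 = 4; σ²_Task 2 = ((10−2)/6)² = 1.778
te_Task 3 = (1 + 4·3 + 11)/6 = 24/6 = 4; σ²_Task 3 = ((11−1)/6)² = 2.778
te_Task 4 = (6 + 4·11 + 16)/6 = 66/6 = 11; σ²_Task 4 = ((16−6)/6)² = 2.778
te_Task 5 = (4 + 4·5 + 12)/6 = 36/6 = 6; σ²_Task 5 = ((12−4)/6)² = 1.778
te_Task 6 = (7 + 4·9 + 23)/6 = 66/6 = 11; σ²_Task 6 = ((23−7)/6)² = 7.111

Forward pass:
ES_Task 1 = 0; EF_Task 1 = 6
ES_Task 2 = 0; EF_Task 2 = 4
ES_Task 3 = max(EF_Task 1=6, EF_Task 2=4) = 6; EF_Task 3 = 6+4 = 10
ES_Task 4 = 4; EF_Task 4 = 4+11 = 15
ES_Task 5 = 4; EF_Task 5 = 4+6 = 10
ES_Task 6 = max(EF_Task 3=10, EF_Task 4=15, EF_Task 5=10) = 15; EF_Task 6 = 15+11 = 26
Expected project duration μ = 26 days. Critical path: Task 2 → Task 4 → Task 6.

Variance along critical path = 1.778 + 2.778 + 7.111 = 11.667
σ = √11.667 = 3.416 days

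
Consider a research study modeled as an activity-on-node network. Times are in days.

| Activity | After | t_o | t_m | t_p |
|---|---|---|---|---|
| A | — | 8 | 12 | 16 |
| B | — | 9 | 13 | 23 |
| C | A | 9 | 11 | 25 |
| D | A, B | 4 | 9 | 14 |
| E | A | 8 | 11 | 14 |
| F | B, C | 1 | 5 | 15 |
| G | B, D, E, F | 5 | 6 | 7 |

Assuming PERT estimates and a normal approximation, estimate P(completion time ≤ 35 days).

te_A = (8 + 4·12 + 16)/6 = 72/6 = 12; σ²_A = ((16−8)/6)² = 1.778
te_B = (9 + 4·13 + 23)/6 = 84/6 = 14; σ²_B = ((23−9)/6)² = 5.444
te_C = (9 + 4·11 + 25)/6 = 78/6 = 13; σ²_C = ((25−9)/6)² = 7.111
te_D = (4 + 4·9 + 14)/6 = 54/6 = 9; σ²_D = ((14−4)/6)² = 2.778
te_E = (8 + 4·11 + 14)/6 = 66/6 = 11; σ²_E = ((14−8)/6)² = 1.000
te_F = (1 + 4·5 + 15)/6 = 36/6 = 6; σ²_F = ((15−1)/6)² = 5.444
te_G = (5 + 4·6 + 7)/6 = 36/6 = 6; σ²_G = ((7−5)/6)² = 0.111

Forward pass:
ES_A = 0; EF_A = 12
ES_B = 0; EF_B = 14
ES_C = 12; EF_C = 12+13 = 25
ES_D = max(EF_A=12, EF_B=14) = 14; EF_D = 14+9 = 23
ES_E = 12; EF_E = 12+11 = 23
ES_F = max(EF_B=14, EF_C=25) = 25; EF_F = 25+6 = 31
ES_G = max(EF_B=14, EF_D=23, EF_E=23, EF_F=31) = 31; EF_G = 31+6 = 37
Expected project duration μ = 37 days. Critical path: A → C → F → G.

Variance along critical path = 1.778 + 7.111 + 5.444 + 0.111 = 14.444; σ = √14.444 = 3.801 days.
Z = (35 − 37) / 3.801 = -0.526
P(T ≤ 35) = Φ(-0.526) ≈ 0.299

0.299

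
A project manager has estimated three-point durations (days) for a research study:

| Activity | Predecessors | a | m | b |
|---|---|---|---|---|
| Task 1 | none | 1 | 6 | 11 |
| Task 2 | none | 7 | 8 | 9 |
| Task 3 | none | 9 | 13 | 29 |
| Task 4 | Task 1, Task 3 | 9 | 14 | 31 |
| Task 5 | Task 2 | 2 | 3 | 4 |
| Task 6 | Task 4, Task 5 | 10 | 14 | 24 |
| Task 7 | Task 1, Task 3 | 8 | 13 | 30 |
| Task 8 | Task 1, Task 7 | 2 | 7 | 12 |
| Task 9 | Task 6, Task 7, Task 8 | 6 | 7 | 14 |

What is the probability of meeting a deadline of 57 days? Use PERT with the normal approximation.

te_Task 1 = (1 + 4·6 + 11)/6 = 36/6 = 6; σ²_Task 1 = ((11−1)/6)² = 2.778
te_Task 2 = (7 + 4·8 + 9)/6 = 48/6 = 8; σ²_Task 2 = ((9−7)/6)² = 0.111
te_Task 3 = (9 + 4·13 + 29)/6 = 90/6 = 15; σ²_Task 3 = ((29−9)/6)² = 11.111
te_Task 4 = (9 + 4·14 + 31)/6 = 96/6 = 16; σ²_Task 4 = ((31−9)/6)² = 13.444
te_Task 5 = (2 + 4·3 + 4)/6 = 18/6 = 3; σ²_Task 5 = ((4−2)/6)² = 0.111
te_Task 6 = (10 + 4·14 + 24)/6 = 90/6 = 15; σ²_Task 6 = ((24−10)/6)² = 5.444
te_Task 7 = (8 + 4·13 + 30)/6 = 90/6 = 15; σ²_Task 7 = ((30−8)/6)² = 13.444
te_Task 8 = (2 + 4·7 + 12)/6 = 42/6 = 7; σ²_Task 8 = ((12−2)/6)² = 2.778
te_Task 9 = (6 + 4·7 + 14)/6 = 48/6 = 8; σ²_Task 9 = ((14−6)/6)² = 1.778

Forward pass:
ES_Task 1 = 0; EF_Task 1 = 6
ES_Task 2 = 0; EF_Task 2 = 8
ES_Task 3 = 0; EF_Task 3 = 15
ES_Task 4 = max(EF_Task 1=6, EF_Task 3=15) = 15; EF_Task 4 = 15+16 = 31
ES_Task 5 = 8; EF_Task 5 = 8+3 = 11
ES_Task 6 = max(EF_Task 4=31, EF_Task 5=11) = 31; EF_Task 6 = 31+15 = 46
ES_Task 7 = max(EF_Task 1=6, EF_Task 3=15) = 15; EF_Task 7 = 15+15 = 30
ES_Task 8 = max(EF_Task 1=6, EF_Task 7=30) = 30; EF_Task 8 = 30+7 = 37
ES_Task 9 = max(EF_Task 6=46, EF_Task 7=30, EF_Task 8=37) = 46; EF_Task 9 = 46+8 = 54
Expected project duration μ = 54 days. Critical path: Task 3 → Task 4 → Task 6 → Task 9.

Variance along critical path = 11.111 + 13.444 + 5.444 + 1.778 = 31.778; σ = √31.778 = 5.637 days.
Z = (57 − 54) / 5.637 = 0.532
P(T ≤ 57) = Φ(0.532) ≈ 0.703

0.703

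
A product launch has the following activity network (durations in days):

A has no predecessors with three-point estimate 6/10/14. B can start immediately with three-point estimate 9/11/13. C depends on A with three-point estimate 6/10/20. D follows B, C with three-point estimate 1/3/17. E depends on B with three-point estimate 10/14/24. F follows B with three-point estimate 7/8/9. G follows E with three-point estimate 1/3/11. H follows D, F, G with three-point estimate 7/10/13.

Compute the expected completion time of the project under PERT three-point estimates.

40 days

te_A = (6 + 4·10 + 14)/6 = 60/6 = 10
te_B = (9 + 4·11 + 13)/6 = 66/6 = 11
te_C = (6 + 4·10 + 20)/6 = 66/6 = 11
te_D = (1 + 4·3 + 17)/6 = 30/6 = 5
te_E = (10 + 4·14 + 24)/6 = 90/6 = 15
te_F = (7 + 4·8 + 9)/6 = 48/6 = 8
te_G = (1 + 4·3 + 11)/6 = 24/6 = 4
te_H = (7 + 4·10 + 13)/6 = 60/6 = 10

Forward pass:
ES_A = 0; EF_A = 10
ES_B = 0; EF_B = 11
ES_C = 10; EF_C = 10+11 = 21
ES_D = max(EF_B=11, EF_C=21) = 21; EF_D = 21+5 = 26
ES_E = 11; EF_E = 11+15 = 26
ES_F = 11; EF_F = 11+8 = 19
ES_G = 26; EF_G = 26+4 = 30
ES_H = max(EF_D=26, EF_F=19, EF_G=30) = 30; EF_H = 30+10 = 40
Expected project duration μ = 40 days. Critical path: B → E → G → H.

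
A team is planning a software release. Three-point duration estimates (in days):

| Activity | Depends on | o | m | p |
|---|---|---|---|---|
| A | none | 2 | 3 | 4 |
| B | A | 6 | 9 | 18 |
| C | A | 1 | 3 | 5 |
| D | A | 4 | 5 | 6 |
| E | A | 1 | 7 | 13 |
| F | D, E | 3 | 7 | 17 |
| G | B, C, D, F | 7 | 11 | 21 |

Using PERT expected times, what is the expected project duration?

te_A = (2 + 4·3 + 4)/6 = 18/6 = 3
te_B = (6 + 4·9 + 18)/6 = 60/6 = 10
te_C = (1 + 4·3 + 5)/6 = 18/6 = 3
te_D = (4 + 4·5 + 6)/6 = 30/6 = 5
te_E = (1 + 4·7 + 13)/6 = 42/6 = 7
te_F = (3 + 4·7 + 17)/6 = 48/6 = 8
te_G = (7 + 4·11 + 21)/6 = 72/6 = 12

Forward pass:
ES_A = 0; EF_A = 3
ES_B = 3; EF_B = 3+10 = 13
ES_C = 3; EF_C = 3+3 = 6
ES_D = 3; EF_D = 3+5 = 8
ES_E = 3; EF_E = 3+7 = 10
ES_F = max(EF_D=8, EF_E=10) = 10; EF_F = 10+8 = 18
ES_G = max(EF_B=13, EF_C=6, EF_D=8, EF_F=18) = 18; EF_G = 18+12 = 30
Expected project duration μ = 30 days. Critical path: A → E → F → G.

30 days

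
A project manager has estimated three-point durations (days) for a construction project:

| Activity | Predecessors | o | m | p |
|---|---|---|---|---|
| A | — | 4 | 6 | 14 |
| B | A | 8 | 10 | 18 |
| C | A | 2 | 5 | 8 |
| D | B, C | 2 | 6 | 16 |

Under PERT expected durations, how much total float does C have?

te_A = (4 + 4·6 + 14)/6 = 42/6 = 7
te_B = (8 + 4·10 + 18)/6 = 66/6 = 11
te_C = (2 + 4·5 + 8)/6 = 30/6 = 5
te_D = (2 + 4·6 + 16)/6 = 42/6 = 7

Forward pass:
ES_A = 0; EF_A = 7
ES_B = 7; EF_B = 7+11 = 18
ES_C = 7; EF_C = 7+5 = 12
ES_D = max(EF_B=18, EF_C=12) = 18; EF_D = 18+7 = 25
Expected project duration μ = 25 days. Critical path: A → B → D.

Backward pass:
LF_D = 25; LS_D = 25−7 = 18
LF_C = LS_D = 18; LS_C = 18−5 = 13
LF_B = LS_D = 18; LS_B = 18−11 = 7
LF_A = min(LS_B=7, LS_C=13) = 7; LS_A = 7−7 = 0
Slack_C = LS_C − ES_C = 13 − 7 = 6

6 days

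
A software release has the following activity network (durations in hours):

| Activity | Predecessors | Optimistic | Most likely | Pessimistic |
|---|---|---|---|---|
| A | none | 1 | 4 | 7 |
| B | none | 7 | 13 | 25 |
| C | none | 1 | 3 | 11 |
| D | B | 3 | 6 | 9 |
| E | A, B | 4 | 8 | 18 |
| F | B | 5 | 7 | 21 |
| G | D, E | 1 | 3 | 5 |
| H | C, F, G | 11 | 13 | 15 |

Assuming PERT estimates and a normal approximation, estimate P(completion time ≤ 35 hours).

te_A = (1 + 4·4 + 7)/6 = 24/6 = 4; σ²_A = ((7−1)/6)² = 1.000
te_B = (7 + 4·13 + 25)/6 = 84/6 = 14; σ²_B = ((25−7)/6)² = 9.000
te_C = (1 + 4·3 + 11)/6 = 24/6 = 4; σ²_C = ((11−1)/6)² = 2.778
te_D = (3 + 4·6 + 9)/6 = 36/6 = 6; σ²_D = ((9−3)/6)² = 1.000
te_E = (4 + 4·8 + 18)/6 = 54/6 = 9; σ²_E = ((18−4)/6)² = 5.444
te_F = (5 + 4·7 + 21)/6 = 54/6 = 9; σ²_F = ((21−5)/6)² = 7.111
te_G = (1 + 4·3 + 5)/6 = 18/6 = 3; σ²_G = ((5−1)/6)² = 0.444
te_H = (11 + 4·13 + 15)/6 = 78/6 = 13; σ²_H = ((15−11)/6)² = 0.444

Forward pass:
ES_A = 0; EF_A = 4
ES_B = 0; EF_B = 14
ES_C = 0; EF_C = 4
ES_D = 14; EF_D = 14+6 = 20
ES_E = max(EF_A=4, EF_B=14) = 14; EF_E = 14+9 = 23
ES_F = 14; EF_F = 14+9 = 23
ES_G = max(EF_D=20, EF_E=23) = 23; EF_G = 23+3 = 26
ES_H = max(EF_C=4, EF_F=23, EF_G=26) = 26; EF_H = 26+13 = 39
Expected project duration μ = 39 hours. Critical path: B → E → G → H.

Variance along critical path = 9.000 + 5.444 + 0.444 + 0.444 = 15.333; σ = √15.333 = 3.916 hours.
Z = (35 − 39) / 3.916 = -1.022
P(T ≤ 35) = Φ(-1.022) ≈ 0.154

0.154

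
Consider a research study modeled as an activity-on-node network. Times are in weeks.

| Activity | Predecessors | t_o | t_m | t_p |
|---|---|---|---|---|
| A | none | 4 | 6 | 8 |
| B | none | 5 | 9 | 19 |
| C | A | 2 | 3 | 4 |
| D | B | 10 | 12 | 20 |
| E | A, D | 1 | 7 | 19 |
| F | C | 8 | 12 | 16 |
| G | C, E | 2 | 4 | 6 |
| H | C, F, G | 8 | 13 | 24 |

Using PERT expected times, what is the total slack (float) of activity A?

14 weeks

te_A = (4 + 4·6 + 8)/6 = 36/6 = 6
te_B = (5 + 4·9 + 19)/6 = 60/6 = 10
te_C = (2 + 4·3 + 4)/6 = 18/6 = 3
te_D = (10 + 4·12 + 20)/6 = 78/6 = 13
te_E = (1 + 4·7 + 19)/6 = 48/6 = 8
te_F = (8 + 4·12 + 16)/6 = 72/6 = 12
te_G = (2 + 4·4 + 6)/6 = 24/6 = 4
te_H = (8 + 4·13 + 24)/6 = 84/6 = 14

Forward pass:
ES_A = 0; EF_A = 6
ES_B = 0; EF_B = 10
ES_C = 6; EF_C = 6+3 = 9
ES_D = 10; EF_D = 10+13 = 23
ES_E = max(EF_A=6, EF_D=23) = 23; EF_E = 23+8 = 31
ES_F = 9; EF_F = 9+12 = 21
ES_G = max(EF_C=9, EF_E=31) = 31; EF_G = 31+4 = 35
ES_H = max(EF_C=9, EF_F=21, EF_G=35) = 35; EF_H = 35+14 = 49
Expected project duration μ = 49 weeks. Critical path: B → D → E → G → H.

Backward pass:
LF_H = 49; LS_H = 49−14 = 35
LF_G = LS_H = 35; LS_G = 35−4 = 31
LF_F = LS_H = 35; LS_F = 35−12 = 23
LF_E = LS_G = 31; LS_E = 31−8 = 23
LF_D = LS_E = 23; LS_D = 23−13 = 10
LF_C = min(LS_F=23, LS_G=31, LS_H=35) = 23; LS_C = 23−3 = 20
LF_B = LS_D = 10; LS_B = 10−10 = 0
LF_A = min(LS_C=20, LS_E=23) = 20; LS_A = 20−6 = 14
Slack_A = LS_A − ES_A = 14 − 0 = 14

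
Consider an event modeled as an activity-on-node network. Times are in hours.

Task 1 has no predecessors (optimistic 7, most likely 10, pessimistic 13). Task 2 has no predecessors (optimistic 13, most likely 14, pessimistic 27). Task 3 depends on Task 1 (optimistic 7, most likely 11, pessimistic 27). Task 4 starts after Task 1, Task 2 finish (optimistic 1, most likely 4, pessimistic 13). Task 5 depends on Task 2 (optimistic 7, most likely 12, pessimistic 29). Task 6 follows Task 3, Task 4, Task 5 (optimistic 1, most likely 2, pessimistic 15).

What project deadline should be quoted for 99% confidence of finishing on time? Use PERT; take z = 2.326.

45.5 hours

te_Task 1 = (7 + 4·10 + 13)/6 = 60/6 = 10; σ²_Task 1 = ((13−7)/6)² = 1.000
te_Task 2 = (13 + 4·14 + 27)/6 = 96/6 = 16; σ²_Task 2 = ((27−13)/6)² = 5.444
te_Task 3 = (7 + 4·11 + 27)/6 = 78/6 = 13; σ²_Task 3 = ((27−7)/6)² = 11.111
te_Task 4 = (1 + 4·4 + 13)/6 = 30/6 = 5; σ²_Task 4 = ((13−1)/6)² = 4.000
te_Task 5 = (7 + 4·12 + 29)/6 = 84/6 = 14; σ²_Task 5 = ((29−7)/6)² = 13.444
te_Task 6 = (1 + 4·2 + 15)/6 = 24/6 = 4; σ²_Task 6 = ((15−1)/6)² = 5.444

Forward pass:
ES_Task 1 = 0; EF_Task 1 = 10
ES_Task 2 = 0; EF_Task 2 = 16
ES_Task 3 = 10; EF_Task 3 = 10+13 = 23
ES_Task 4 = max(EF_Task 1=10, EF_Task 2=16) = 16; EF_Task 4 = 16+5 = 21
ES_Task 5 = 16; EF_Task 5 = 16+14 = 30
ES_Task 6 = max(EF_Task 3=23, EF_Task 4=21, EF_Task 5=30) = 30; EF_Task 6 = 30+4 = 34
Expected project duration μ = 34 hours. Critical path: Task 2 → Task 5 → Task 6.

Variance along critical path = 5.444 + 13.444 + 5.444 = 24.333; σ = 4.933 hours.
D = μ + z·σ = 34 + 2.326·4.933 = 45.5 hours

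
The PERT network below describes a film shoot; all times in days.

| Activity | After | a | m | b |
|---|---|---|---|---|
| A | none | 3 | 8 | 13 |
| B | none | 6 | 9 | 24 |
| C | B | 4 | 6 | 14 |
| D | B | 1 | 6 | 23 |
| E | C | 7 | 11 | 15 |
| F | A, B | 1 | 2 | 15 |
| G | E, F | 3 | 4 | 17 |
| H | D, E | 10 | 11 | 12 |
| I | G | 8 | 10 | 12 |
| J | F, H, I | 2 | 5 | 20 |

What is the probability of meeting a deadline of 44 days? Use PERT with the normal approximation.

0.067

te_A = (3 + 4·8 + 13)/6 = 48/6 = 8; σ²_A = ((13−3)/6)² = 2.778
te_B = (6 + 4·9 + 24)/6 = 66/6 = 11; σ²_B = ((24−6)/6)² = 9.000
te_C = (4 + 4·6 + 14)/6 = 42/6 = 7; σ²_C = ((14−4)/6)² = 2.778
te_D = (1 + 4·6 + 23)/6 = 48/6 = 8; σ²_D = ((23−1)/6)² = 13.444
te_E = (7 + 4·11 + 15)/6 = 66/6 = 11; σ²_E = ((15−7)/6)² = 1.778
te_F = (1 + 4·2 + 15)/6 = 24/6 = 4; σ²_F = ((15−1)/6)² = 5.444
te_G = (3 + 4·4 + 17)/6 = 36/6 = 6; σ²_G = ((17−3)/6)² = 5.444
te_H = (10 + 4·11 + 12)/6 = 66/6 = 11; σ²_H = ((12−10)/6)² = 0.111
te_I = (8 + 4·10 + 12)/6 = 60/6 = 10; σ²_I = ((12−8)/6)² = 0.444
te_J = (2 + 4·5 + 20)/6 = 42/6 = 7; σ²_J = ((20−2)/6)² = 9.000

Forward pass:
ES_A = 0; EF_A = 8
ES_B = 0; EF_B = 11
ES_C = 11; EF_C = 11+7 = 18
ES_D = 11; EF_D = 11+8 = 19
ES_E = 18; EF_E = 18+11 = 29
ES_F = max(EF_A=8, EF_B=11) = 11; EF_F = 11+4 = 15
ES_G = max(EF_E=29, EF_F=15) = 29; EF_G = 29+6 = 35
ES_H = max(EF_D=19, EF_E=29) = 29; EF_H = 29+11 = 40
ES_I = 35; EF_I = 35+10 = 45
ES_J = max(EF_F=15, EF_H=40, EF_I=45) = 45; EF_J = 45+7 = 52
Expected project duration μ = 52 days. Critical path: B → C → E → G → I → J.

Variance along critical path = 9.000 + 2.778 + 1.778 + 5.444 + 0.444 + 9.000 = 28.444; σ = √28.444 = 5.333 days.
Z = (44 − 52) / 5.333 = -1.500
P(T ≤ 44) = Φ(-1.500) ≈ 0.067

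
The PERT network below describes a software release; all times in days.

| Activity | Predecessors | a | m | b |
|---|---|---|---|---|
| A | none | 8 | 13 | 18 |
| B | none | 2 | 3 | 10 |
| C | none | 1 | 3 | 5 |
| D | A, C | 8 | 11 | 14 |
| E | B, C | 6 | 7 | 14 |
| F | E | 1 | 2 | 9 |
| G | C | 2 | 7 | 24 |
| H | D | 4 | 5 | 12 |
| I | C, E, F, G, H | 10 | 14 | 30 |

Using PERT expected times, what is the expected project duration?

te_A = (8 + 4·13 + 18)/6 = 78/6 = 13
te_B = (2 + 4·3 + 10)/6 = 24/6 = 4
te_C = (1 + 4·3 + 5)/6 = 18/6 = 3
te_D = (8 + 4·11 + 14)/6 = 66/6 = 11
te_E = (6 + 4·7 + 14)/6 = 48/6 = 8
te_F = (1 + 4·2 + 9)/6 = 18/6 = 3
te_G = (2 + 4·7 + 24)/6 = 54/6 = 9
te_H = (4 + 4·5 + 12)/6 = 36/6 = 6
te_I = (10 + 4·14 + 30)/6 = 96/6 = 16

Forward pass:
ES_A = 0; EF_A = 13
ES_B = 0; EF_B = 4
ES_C = 0; EF_C = 3
ES_D = max(EF_A=13, EF_C=3) = 13; EF_D = 13+11 = 24
ES_E = max(EF_B=4, EF_C=3) = 4; EF_E = 4+8 = 12
ES_F = 12; EF_F = 12+3 = 15
ES_G = 3; EF_G = 3+9 = 12
ES_H = 24; EF_H = 24+6 = 30
ES_I = max(EF_C=3, EF_E=12, EF_F=15, EF_G=12, EF_H=30) = 30; EF_I = 30+16 = 46
Expected project duration μ = 46 days. Critical path: A → D → H → I.

46 days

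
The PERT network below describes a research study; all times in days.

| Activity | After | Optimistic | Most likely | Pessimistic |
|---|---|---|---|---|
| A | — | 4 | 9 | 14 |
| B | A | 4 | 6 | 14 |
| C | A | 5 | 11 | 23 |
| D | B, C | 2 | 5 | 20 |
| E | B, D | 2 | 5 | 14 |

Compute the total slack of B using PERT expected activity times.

te_A = (4 + 4·9 + 14)/6 = 54/6 = 9
te_B = (4 + 4·6 + 14)/6 = 42/6 = 7
te_C = (5 + 4·11 + 23)/6 = 72/6 = 12
te_D = (2 + 4·5 + 20)/6 = 42/6 = 7
te_E = (2 + 4·5 + 14)/6 = 36/6 = 6

Forward pass:
ES_A = 0; EF_A = 9
ES_B = 9; EF_B = 9+7 = 16
ES_C = 9; EF_C = 9+12 = 21
ES_D = max(EF_B=16, EF_C=21) = 21; EF_D = 21+7 = 28
ES_E = max(EF_B=16, EF_D=28) = 28; EF_E = 28+6 = 34
Expected project duration μ = 34 days. Critical path: A → C → D → E.

Backward pass:
LF_E = 34; LS_E = 34−6 = 28
LF_D = LS_E = 28; LS_D = 28−7 = 21
LF_C = LS_D = 21; LS_C = 21−12 = 9
LF_B = min(LS_D=21, LS_E=28) = 21; LS_B = 21−7 = 14
LF_A = min(LS_B=14, LS_C=9) = 9; LS_A = 9−9 = 0
Slack_B = LS_B − ES_B = 14 − 9 = 5

5 days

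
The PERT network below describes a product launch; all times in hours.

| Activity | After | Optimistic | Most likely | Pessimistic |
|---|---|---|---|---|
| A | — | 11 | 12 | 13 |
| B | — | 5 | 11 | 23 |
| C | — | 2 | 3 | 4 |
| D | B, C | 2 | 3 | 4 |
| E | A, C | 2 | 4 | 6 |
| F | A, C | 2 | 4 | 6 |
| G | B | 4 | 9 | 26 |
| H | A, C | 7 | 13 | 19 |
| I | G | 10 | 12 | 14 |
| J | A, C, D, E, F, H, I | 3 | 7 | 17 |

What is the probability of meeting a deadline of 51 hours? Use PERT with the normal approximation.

0.934

te_A = (11 + 4·12 + 13)/6 = 72/6 = 12; σ²_A = ((13−11)/6)² = 0.111
te_B = (5 + 4·11 + 23)/6 = 72/6 = 12; σ²_B = ((23−5)/6)² = 9.000
te_C = (2 + 4·3 + 4)/6 = 18/6 = 3; σ²_C = ((4−2)/6)² = 0.111
te_D = (2 + 4·3 + 4)/6 = 18/6 = 3; σ²_D = ((4−2)/6)² = 0.111
te_E = (2 + 4·4 + 6)/6 = 24/6 = 4; σ²_E = ((6−2)/6)² = 0.444
te_F = (2 + 4·4 + 6)/6 = 24/6 = 4; σ²_F = ((6−2)/6)² = 0.444
te_G = (4 + 4·9 + 26)/6 = 66/6 = 11; σ²_G = ((26−4)/6)² = 13.444
te_H = (7 + 4·13 + 19)/6 = 78/6 = 13; σ²_H = ((19−7)/6)² = 4.000
te_I = (10 + 4·12 + 14)/6 = 72/6 = 12; σ²_I = ((14−10)/6)² = 0.444
te_J = (3 + 4·7 + 17)/6 = 48/6 = 8; σ²_J = ((17−3)/6)² = 5.444

Forward pass:
ES_A = 0; EF_A = 12
ES_B = 0; EF_B = 12
ES_C = 0; EF_C = 3
ES_D = max(EF_B=12, EF_C=3) = 12; EF_D = 12+3 = 15
ES_E = max(EF_A=12, EF_C=3) = 12; EF_E = 12+4 = 16
ES_F = max(EF_A=12, EF_C=3) = 12; EF_F = 12+4 = 16
ES_G = 12; EF_G = 12+11 = 23
ES_H = max(EF_A=12, EF_C=3) = 12; EF_H = 12+13 = 25
ES_I = 23; EF_I = 23+12 = 35
ES_J = max(EF_A=12, EF_C=3, EF_D=15, EF_E=16, EF_F=16, EF_H=25, EF_I=35) = 35; EF_J = 35+8 = 43
Expected project duration μ = 43 hours. Critical path: B → G → I → J.

Variance along critical path = 9.000 + 13.444 + 0.444 + 5.444 = 28.333; σ = √28.333 = 5.323 hours.
Z = (51 − 43) / 5.323 = 1.503
P(T ≤ 51) = Φ(1.503) ≈ 0.934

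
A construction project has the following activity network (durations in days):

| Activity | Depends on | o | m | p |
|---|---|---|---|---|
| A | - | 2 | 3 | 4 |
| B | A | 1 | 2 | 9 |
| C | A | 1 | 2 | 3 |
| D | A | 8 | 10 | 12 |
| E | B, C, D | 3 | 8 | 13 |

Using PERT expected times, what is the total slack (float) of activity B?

te_A = (2 + 4·3 + 4)/6 = 18/6 = 3
te_B = (1 + 4·2 + 9)/6 = 18/6 = 3
te_C = (1 + 4·2 + 3)/6 = 12/6 = 2
te_D = (8 + 4·10 + 12)/6 = 60/6 = 10
te_E = (3 + 4·8 + 13)/6 = 48/6 = 8

Forward pass:
ES_A = 0; EF_A = 3
ES_B = 3; EF_B = 3+3 = 6
ES_C = 3; EF_C = 3+2 = 5
ES_D = 3; EF_D = 3+10 = 13
ES_E = max(EF_B=6, EF_C=5, EF_D=13) = 13; EF_E = 13+8 = 21
Expected project duration μ = 21 days. Critical path: A → D → E.

Backward pass:
LF_E = 21; LS_E = 21−8 = 13
LF_D = LS_E = 13; LS_D = 13−10 = 3
LF_C = LS_E = 13; LS_C = 13−2 = 11
LF_B = LS_E = 13; LS_B = 13−3 = 10
LF_A = min(LS_B=10, LS_C=11, LS_D=3) = 3; LS_A = 3−3 = 0
Slack_B = LS_B − ES_B = 10 − 3 = 7

7 days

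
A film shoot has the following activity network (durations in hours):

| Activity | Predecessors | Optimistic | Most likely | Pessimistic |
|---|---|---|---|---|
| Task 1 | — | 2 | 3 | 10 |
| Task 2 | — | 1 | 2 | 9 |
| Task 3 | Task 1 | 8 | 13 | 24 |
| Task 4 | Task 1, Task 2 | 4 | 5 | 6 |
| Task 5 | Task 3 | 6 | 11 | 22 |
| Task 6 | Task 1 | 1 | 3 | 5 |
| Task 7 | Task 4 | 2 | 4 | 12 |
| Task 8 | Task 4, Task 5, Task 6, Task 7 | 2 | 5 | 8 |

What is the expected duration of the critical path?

35 hours

te_Task 1 = (2 + 4·3 + 10)/6 = 24/6 = 4
te_Task 2 = (1 + 4·2 + 9)/6 = 18/6 = 3
te_Task 3 = (8 + 4·13 + 24)/6 = 84/6 = 14
te_Task 4 = (4 + 4·5 + 6)/6 = 30/6 = 5
te_Task 5 = (6 + 4·11 + 22)/6 = 72/6 = 12
te_Task 6 = (1 + 4·3 + 5)/6 = 18/6 = 3
te_Task 7 = (2 + 4·4 + 12)/6 = 30/6 = 5
te_Task 8 = (2 + 4·5 + 8)/6 = 30/6 = 5

Forward pass:
ES_Task 1 = 0; EF_Task 1 = 4
ES_Task 2 = 0; EF_Task 2 = 3
ES_Task 3 = 4; EF_Task 3 = 4+14 = 18
ES_Task 4 = max(EF_Task 1=4, EF_Task 2=3) = 4; EF_Task 4 = 4+5 = 9
ES_Task 5 = 18; EF_Task 5 = 18+12 = 30
ES_Task 6 = 4; EF_Task 6 = 4+3 = 7
ES_Task 7 = 9; EF_Task 7 = 9+5 = 14
ES_Task 8 = max(EF_Task 4=9, EF_Task 5=30, EF_Task 6=7, EF_Task 7=14) = 30; EF_Task 8 = 30+5 = 35
Expected project duration μ = 35 hours. Critical path: Task 1 → Task 3 → Task 5 → Task 8.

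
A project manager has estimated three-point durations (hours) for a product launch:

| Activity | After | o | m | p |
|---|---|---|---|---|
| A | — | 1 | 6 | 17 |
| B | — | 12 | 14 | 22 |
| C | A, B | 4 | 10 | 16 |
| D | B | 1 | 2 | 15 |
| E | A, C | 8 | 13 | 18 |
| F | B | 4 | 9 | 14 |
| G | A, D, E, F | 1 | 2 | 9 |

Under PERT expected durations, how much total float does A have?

te_A = (1 + 4·6 + 17)/6 = 42/6 = 7
te_B = (12 + 4·14 + 22)/6 = 90/6 = 15
te_C = (4 + 4·10 + 16)/6 = 60/6 = 10
te_D = (1 + 4·2 + 15)/6 = 24/6 = 4
te_E = (8 + 4·13 + 18)/6 = 78/6 = 13
te_F = (4 + 4·9 + 14)/6 = 54/6 = 9
te_G = (1 + 4·2 + 9)/6 = 18/6 = 3

Forward pass:
ES_A = 0; EF_A = 7
ES_B = 0; EF_B = 15
ES_C = max(EF_A=7, EF_B=15) = 15; EF_C = 15+10 = 25
ES_D = 15; EF_D = 15+4 = 19
ES_E = max(EF_A=7, EF_C=25) = 25; EF_E = 25+13 = 38
ES_F = 15; EF_F = 15+9 = 24
ES_G = max(EF_A=7, EF_D=19, EF_E=38, EF_F=24) = 38; EF_G = 38+3 = 41
Expected project duration μ = 41 hours. Critical path: B → C → E → G.

Backward pass:
LF_G = 41; LS_G = 41−3 = 38
LF_F = LS_G = 38; LS_F = 38−9 = 29
LF_E = LS_G = 38; LS_E = 38−13 = 25
LF_D = LS_G = 38; LS_D = 38−4 = 34
LF_C = LS_E = 25; LS_C = 25−10 = 15
LF_B = min(LS_C=15, LS_D=34, LS_F=29) = 15; LS_B = 15−15 = 0
LF_A = min(LS_C=15, LS_E=25, LS_G=38) = 15; LS_A = 15−7 = 8
Slack_A = LS_A − ES_A = 8 − 0 = 8

8 hours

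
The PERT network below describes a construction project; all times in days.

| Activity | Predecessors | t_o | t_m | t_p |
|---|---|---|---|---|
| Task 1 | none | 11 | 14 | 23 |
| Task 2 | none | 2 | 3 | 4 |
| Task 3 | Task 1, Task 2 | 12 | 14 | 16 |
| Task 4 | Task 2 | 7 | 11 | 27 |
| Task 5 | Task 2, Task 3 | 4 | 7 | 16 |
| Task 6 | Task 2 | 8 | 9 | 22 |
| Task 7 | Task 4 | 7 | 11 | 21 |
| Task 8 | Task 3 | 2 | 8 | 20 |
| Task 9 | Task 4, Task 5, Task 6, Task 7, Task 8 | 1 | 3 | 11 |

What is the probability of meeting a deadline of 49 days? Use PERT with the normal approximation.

0.959

te_Task 1 = (11 + 4·14 + 23)/6 = 90/6 = 15; σ²_Task 1 = ((23−11)/6)² = 4.000
te_Task 2 = (2 + 4·3 + 4)/6 = 18/6 = 3; σ²_Task 2 = ((4−2)/6)² = 0.111
te_Task 3 = (12 + 4·14 + 16)/6 = 84/6 = 14; σ²_Task 3 = ((16−12)/6)² = 0.444
te_Task 4 = (7 + 4·11 + 27)/6 = 78/6 = 13; σ²_Task 4 = ((27−7)/6)² = 11.111
te_Task 5 = (4 + 4·7 + 16)/6 = 48/6 = 8; σ²_Task 5 = ((16−4)/6)² = 4.000
te_Task 6 = (8 + 4·9 + 22)/6 = 66/6 = 11; σ²_Task 6 = ((22−8)/6)² = 5.444
te_Task 7 = (7 + 4·11 + 21)/6 = 72/6 = 12; σ²_Task 7 = ((21−7)/6)² = 5.444
te_Task 8 = (2 + 4·8 + 20)/6 = 54/6 = 9; σ²_Task 8 = ((20−2)/6)² = 9.000
te_Task 9 = (1 + 4·3 + 11)/6 = 24/6 = 4; σ²_Task 9 = ((11−1)/6)² = 2.778

Forward pass:
ES_Task 1 = 0; EF_Task 1 = 15
ES_Task 2 = 0; EF_Task 2 = 3
ES_Task 3 = max(EF_Task 1=15, EF_Task 2=3) = 15; EF_Task 3 = 15+14 = 29
ES_Task 4 = 3; EF_Task 4 = 3+13 = 16
ES_Task 5 = max(EF_Task 2=3, EF_Task 3=29) = 29; EF_Task 5 = 29+8 = 37
ES_Task 6 = 3; EF_Task 6 = 3+11 = 14
ES_Task 7 = 16; EF_Task 7 = 16+12 = 28
ES_Task 8 = 29; EF_Task 8 = 29+9 = 38
ES_Task 9 = max(EF_Task 4=16, EF_Task 5=37, EF_Task 6=14, EF_Task 7=28, EF_Task 8=38) = 38; EF_Task 9 = 38+4 = 42
Expected project duration μ = 42 days. Critical path: Task 1 → Task 3 → Task 8 → Task 9.

Variance along critical path = 4.000 + 0.444 + 9.000 + 2.778 = 16.222; σ = √16.222 = 4.028 days.
Z = (49 − 42) / 4.028 = 1.738
P(T ≤ 49) = Φ(1.738) ≈ 0.959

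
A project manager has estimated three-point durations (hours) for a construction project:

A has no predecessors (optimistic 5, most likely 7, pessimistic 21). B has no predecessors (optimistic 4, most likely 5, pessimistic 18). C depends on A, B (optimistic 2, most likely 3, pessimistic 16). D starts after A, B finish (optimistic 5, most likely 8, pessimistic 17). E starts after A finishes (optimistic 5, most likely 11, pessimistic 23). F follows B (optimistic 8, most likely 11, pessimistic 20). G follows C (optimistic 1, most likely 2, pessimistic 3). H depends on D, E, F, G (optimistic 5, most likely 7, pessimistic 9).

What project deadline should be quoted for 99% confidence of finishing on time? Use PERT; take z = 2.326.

37.5 hours

te_A = (5 + 4·7 + 21)/6 = 54/6 = 9; σ²_A = ((21−5)/6)² = 7.111
te_B = (4 + 4·5 + 18)/6 = 42/6 = 7; σ²_B = ((18−4)/6)² = 5.444
te_C = (2 + 4·3 + 16)/6 = 30/6 = 5; σ²_C = ((16−2)/6)² = 5.444
te_D = (5 + 4·8 + 17)/6 = 54/6 = 9; σ²_D = ((17−5)/6)² = 4.000
te_E = (5 + 4·11 + 23)/6 = 72/6 = 12; σ²_E = ((23−5)/6)² = 9.000
te_F = (8 + 4·11 + 20)/6 = 72/6 = 12; σ²_F = ((20−8)/6)² = 4.000
te_G = (1 + 4·2 + 3)/6 = 12/6 = 2; σ²_G = ((3−1)/6)² = 0.111
te_H = (5 + 4·7 + 9)/6 = 42/6 = 7; σ²_H = ((9−5)/6)² = 0.444

Forward pass:
ES_A = 0; EF_A = 9
ES_B = 0; EF_B = 7
ES_C = max(EF_A=9, EF_B=7) = 9; EF_C = 9+5 = 14
ES_D = max(EF_A=9, EF_B=7) = 9; EF_D = 9+9 = 18
ES_E = 9; EF_E = 9+12 = 21
ES_F = 7; EF_F = 7+12 = 19
ES_G = 14; EF_G = 14+2 = 16
ES_H = max(EF_D=18, EF_E=21, EF_F=19, EF_G=16) = 21; EF_H = 21+7 = 28
Expected project duration μ = 28 hours. Critical path: A → E → H.

Variance along critical path = 7.111 + 9.000 + 0.444 = 16.556; σ = 4.069 hours.
D = μ + z·σ = 28 + 2.326·4.069 = 37.5 hours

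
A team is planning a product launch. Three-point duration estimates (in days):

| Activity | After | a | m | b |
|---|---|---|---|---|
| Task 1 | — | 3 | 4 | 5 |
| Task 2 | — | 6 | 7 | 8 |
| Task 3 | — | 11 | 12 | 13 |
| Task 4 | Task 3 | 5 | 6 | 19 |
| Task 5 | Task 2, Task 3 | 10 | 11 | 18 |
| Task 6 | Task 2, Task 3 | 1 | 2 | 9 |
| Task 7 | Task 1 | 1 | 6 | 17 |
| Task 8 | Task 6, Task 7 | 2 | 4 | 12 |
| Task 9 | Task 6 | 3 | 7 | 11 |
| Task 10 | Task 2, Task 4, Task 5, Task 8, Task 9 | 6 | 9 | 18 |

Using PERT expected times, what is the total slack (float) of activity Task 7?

te_Task 1 = (3 + 4·4 + 5)/6 = 24/6 = 4
te_Task 2 = (6 + 4·7 + 8)/6 = 42/6 = 7
te_Task 3 = (11 + 4·12 + 13)/6 = 72/6 = 12
te_Task 4 = (5 + 4·6 + 19)/6 = 48/6 = 8
te_Task 5 = (10 + 4·11 + 18)/6 = 72/6 = 12
te_Task 6 = (1 + 4·2 + 9)/6 = 18/6 = 3
te_Task 7 = (1 + 4·6 + 17)/6 = 42/6 = 7
te_Task 8 = (2 + 4·4 + 12)/6 = 30/6 = 5
te_Task 9 = (3 + 4·7 + 11)/6 = 42/6 = 7
te_Task 10 = (6 + 4·9 + 18)/6 = 60/6 = 10

Forward pass:
ES_Task 1 = 0; EF_Task 1 = 4
ES_Task 2 = 0; EF_Task 2 = 7
ES_Task 3 = 0; EF_Task 3 = 12
ES_Task 4 = 12; EF_Task 4 = 12+8 = 20
ES_Task 5 = max(EF_Task 2=7, EF_Task 3=12) = 12; EF_Task 5 = 12+12 = 24
ES_Task 6 = max(EF_Task 2=7, EF_Task 3=12) = 12; EF_Task 6 = 12+3 = 15
ES_Task 7 = 4; EF_Task 7 = 4+7 = 11
ES_Task 8 = max(EF_Task 6=15, EF_Task 7=11) = 15; EF_Task 8 = 15+5 = 20
ES_Task 9 = 15; EF_Task 9 = 15+7 = 22
ES_Task 10 = max(EF_Task 2=7, EF_Task 4=20, EF_Task 5=24, EF_Task 8=20, EF_Task 9=22) = 24; EF_Task 10 = 24+10 = 34
Expected project duration μ = 34 days. Critical path: Task 3 → Task 5 → Task 10.

Backward pass:
LF_Task 10 = 34; LS_Task 10 = 34−10 = 24
LF_Task 9 = LS_Task 10 = 24; LS_Task 9 = 24−7 = 17
LF_Task 8 = LS_Task 10 = 24; LS_Task 8 = 24−5 = 19
LF_Task 7 = LS_Task 8 = 19; LS_Task 7 = 19−7 = 12
LF_Task 6 = min(LS_Task 8=19, LS_Task 9=17) = 17; LS_Task 6 = 17−3 = 14
LF_Task 5 = LS_Task 10 = 24; LS_Task 5 = 24−12 = 12
LF_Task 4 = LS_Task 10 = 24; LS_Task 4 = 24−8 = 16
LF_Task 3 = min(LS_Task 4=16, LS_Task 5=12, LS_Task 6=14) = 12; LS_Task 3 = 12−12 = 0
LF_Task 2 = min(LS_Task 5=12, LS_Task 6=14, LS_Task 10=24) = 12; LS_Task 2 = 12−7 = 5
LF_Task 1 = LS_Task 7 = 12; LS_Task 1 = 12−4 = 8
Slack_Task 7 = LS_Task 7 − ES_Task 7 = 12 − 4 = 8

8 days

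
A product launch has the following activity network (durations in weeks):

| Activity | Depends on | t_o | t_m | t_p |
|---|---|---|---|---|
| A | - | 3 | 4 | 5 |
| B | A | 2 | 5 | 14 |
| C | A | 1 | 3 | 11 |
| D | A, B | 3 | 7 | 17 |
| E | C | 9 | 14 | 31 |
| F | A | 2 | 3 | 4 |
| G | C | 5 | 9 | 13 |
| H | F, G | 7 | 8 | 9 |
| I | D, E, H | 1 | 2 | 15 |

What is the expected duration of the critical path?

29 weeks

te_A = (3 + 4·4 + 5)/6 = 24/6 = 4
te_B = (2 + 4·5 + 14)/6 = 36/6 = 6
te_C = (1 + 4·3 + 11)/6 = 24/6 = 4
te_D = (3 + 4·7 + 17)/6 = 48/6 = 8
te_E = (9 + 4·14 + 31)/6 = 96/6 = 16
te_F = (2 + 4·3 + 4)/6 = 18/6 = 3
te_G = (5 + 4·9 + 13)/6 = 54/6 = 9
te_H = (7 + 4·8 + 9)/6 = 48/6 = 8
te_I = (1 + 4·2 + 15)/6 = 24/6 = 4

Forward pass:
ES_A = 0; EF_A = 4
ES_B = 4; EF_B = 4+6 = 10
ES_C = 4; EF_C = 4+4 = 8
ES_D = max(EF_A=4, EF_B=10) = 10; EF_D = 10+8 = 18
ES_E = 8; EF_E = 8+16 = 24
ES_F = 4; EF_F = 4+3 = 7
ES_G = 8; EF_G = 8+9 = 17
ES_H = max(EF_F=7, EF_G=17) = 17; EF_H = 17+8 = 25
ES_I = max(EF_D=18, EF_E=24, EF_H=25) = 25; EF_I = 25+4 = 29
Expected project duration μ = 29 weeks. Critical path: A → C → G → H → I.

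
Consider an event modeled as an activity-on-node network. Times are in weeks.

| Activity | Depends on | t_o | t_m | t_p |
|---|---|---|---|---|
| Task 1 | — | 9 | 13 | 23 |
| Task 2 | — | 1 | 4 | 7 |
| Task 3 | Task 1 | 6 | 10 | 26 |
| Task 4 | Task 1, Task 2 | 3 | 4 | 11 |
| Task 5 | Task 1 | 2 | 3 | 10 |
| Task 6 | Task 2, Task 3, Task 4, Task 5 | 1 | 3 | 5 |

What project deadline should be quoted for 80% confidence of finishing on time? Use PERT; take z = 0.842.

32.5 weeks

te_Task 1 = (9 + 4·13 + 23)/6 = 84/6 = 14; σ²_Task 1 = ((23−9)/6)² = 5.444
te_Task 2 = (1 + 4·4 + 7)/6 = 24/6 = 4; σ²_Task 2 = ((7−1)/6)² = 1.000
te_Task 3 = (6 + 4·10 + 26)/6 = 72/6 = 12; σ²_Task 3 = ((26−6)/6)² = 11.111
te_Task 4 = (3 + 4·4 + 11)/6 = 30/6 = 5; σ²_Task 4 = ((11−3)/6)² = 1.778
te_Task 5 = (2 + 4·3 + 10)/6 = 24/6 = 4; σ²_Task 5 = ((10−2)/6)² = 1.778
te_Task 6 = (1 + 4·3 + 5)/6 = 18/6 = 3; σ²_Task 6 = ((5−1)/6)² = 0.444

Forward pass:
ES_Task 1 = 0; EF_Task 1 = 14
ES_Task 2 = 0; EF_Task 2 = 4
ES_Task 3 = 14; EF_Task 3 = 14+12 = 26
ES_Task 4 = max(EF_Task 1=14, EF_Task 2=4) = 14; EF_Task 4 = 14+5 = 19
ES_Task 5 = 14; EF_Task 5 = 14+4 = 18
ES_Task 6 = max(EF_Task 2=4, EF_Task 3=26, EF_Task 4=19, EF_Task 5=18) = 26; EF_Task 6 = 26+3 = 29
Expected project duration μ = 29 weeks. Critical path: Task 1 → Task 3 → Task 6.

Variance along critical path = 5.444 + 11.111 + 0.444 = 17.000; σ = 4.123 weeks.
D = μ + z·σ = 29 + 0.842·4.123 = 32.5 weeks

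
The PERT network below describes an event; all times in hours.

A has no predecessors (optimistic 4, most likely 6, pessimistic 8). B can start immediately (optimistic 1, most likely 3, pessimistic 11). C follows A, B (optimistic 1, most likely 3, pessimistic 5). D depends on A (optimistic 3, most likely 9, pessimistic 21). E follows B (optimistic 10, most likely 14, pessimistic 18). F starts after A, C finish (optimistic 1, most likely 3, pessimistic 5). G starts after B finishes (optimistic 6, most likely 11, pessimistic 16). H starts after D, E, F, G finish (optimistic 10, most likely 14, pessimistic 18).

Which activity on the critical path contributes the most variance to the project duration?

te_A = (4 + 4·6 + 8)/6 = 36/6 = 6; σ²_A = ((8−4)/6)² = 0.444
te_B = (1 + 4·3 + 11)/6 = 24/6 = 4; σ²_B = ((11−1)/6)² = 2.778
te_C = (1 + 4·3 + 5)/6 = 18/6 = 3; σ²_C = ((5−1)/6)² = 0.444
te_D = (3 + 4·9 + 21)/6 = 60/6 = 10; σ²_D = ((21−3)/6)² = 9.000
te_E = (10 + 4·14 + 18)/6 = 84/6 = 14; σ²_E = ((18−10)/6)² = 1.778
te_F = (1 + 4·3 + 5)/6 = 18/6 = 3; σ²_F = ((5−1)/6)² = 0.444
te_G = (6 + 4·11 + 16)/6 = 66/6 = 11; σ²_G = ((16−6)/6)² = 2.778
te_H = (10 + 4·14 + 18)/6 = 84/6 = 14; σ²_H = ((18−10)/6)² = 1.778

Forward pass:
ES_A = 0; EF_A = 6
ES_B = 0; EF_B = 4
ES_C = max(EF_A=6, EF_B=4) = 6; EF_C = 6+3 = 9
ES_D = 6; EF_D = 6+10 = 16
ES_E = 4; EF_E = 4+14 = 18
ES_F = max(EF_A=6, EF_C=9) = 9; EF_F = 9+3 = 12
ES_G = 4; EF_G = 4+11 = 15
ES_H = max(EF_D=16, EF_E=18, EF_F=12, EF_G=15) = 18; EF_H = 18+14 = 32
Expected project duration μ = 32 hours. Critical path: B → E → H.

Variances on critical path: σ²_B=2.778, σ²_E=1.778, σ²_H=1.778.
Largest is σ²_B = 2.778.

B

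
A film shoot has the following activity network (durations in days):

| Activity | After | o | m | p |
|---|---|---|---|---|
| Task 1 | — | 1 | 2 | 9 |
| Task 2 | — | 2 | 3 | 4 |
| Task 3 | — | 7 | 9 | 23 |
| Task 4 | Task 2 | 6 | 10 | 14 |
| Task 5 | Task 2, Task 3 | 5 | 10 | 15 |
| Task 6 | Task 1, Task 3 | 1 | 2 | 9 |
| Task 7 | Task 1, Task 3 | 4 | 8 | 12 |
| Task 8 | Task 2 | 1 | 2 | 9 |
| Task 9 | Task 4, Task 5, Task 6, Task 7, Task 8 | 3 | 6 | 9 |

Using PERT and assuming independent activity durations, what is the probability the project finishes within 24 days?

te_Task 1 = (1 + 4·2 + 9)/6 = 18/6 = 3; σ²_Task 1 = ((9−1)/6)² = 1.778
te_Task 2 = (2 + 4·3 + 4)/6 = 18/6 = 3; σ²_Task 2 = ((4−2)/6)² = 0.111
te_Task 3 = (7 + 4·9 + 23)/6 = 66/6 = 11; σ²_Task 3 = ((23−7)/6)² = 7.111
te_Task 4 = (6 + 4·10 + 14)/6 = 60/6 = 10; σ²_Task 4 = ((14−6)/6)² = 1.778
te_Task 5 = (5 + 4·10 + 15)/6 = 60/6 = 10; σ²_Task 5 = ((15−5)/6)² = 2.778
te_Task 6 = (1 + 4·2 + 9)/6 = 18/6 = 3; σ²_Task 6 = ((9−1)/6)² = 1.778
te_Task 7 = (4 + 4·8 + 12)/6 = 48/6 = 8; σ²_Task 7 = ((12−4)/6)² = 1.778
te_Task 8 = (1 + 4·2 + 9)/6 = 18/6 = 3; σ²_Task 8 = ((9−1)/6)² = 1.778
te_Task 9 = (3 + 4·6 + 9)/6 = 36/6 = 6; σ²_Task 9 = ((9−3)/6)² = 1.000

Forward pass:
ES_Task 1 = 0; EF_Task 1 = 3
ES_Task 2 = 0; EF_Task 2 = 3
ES_Task 3 = 0; EF_Task 3 = 11
ES_Task 4 = 3; EF_Task 4 = 3+10 = 13
ES_Task 5 = max(EF_Task 2=3, EF_Task 3=11) = 11; EF_Task 5 = 11+10 = 21
ES_Task 6 = max(EF_Task 1=3, EF_Task 3=11) = 11; EF_Task 6 = 11+3 = 14
ES_Task 7 = max(EF_Task 1=3, EF_Task 3=11) = 11; EF_Task 7 = 11+8 = 19
ES_Task 8 = 3; EF_Task 8 = 3+3 = 6
ES_Task 9 = max(EF_Task 4=13, EF_Task 5=21, EF_Task 6=14, EF_Task 7=19, EF_Task 8=6) = 21; EF_Task 9 = 21+6 = 27
Expected project duration μ = 27 days. Critical path: Task 3 → Task 5 → Task 9.

Variance along critical path = 7.111 + 2.778 + 1.000 = 10.889; σ = √10.889 = 3.300 days.
Z = (24 − 27) / 3.300 = -0.909
P(T ≤ 24) = Φ(-0.909) ≈ 0.182

0.182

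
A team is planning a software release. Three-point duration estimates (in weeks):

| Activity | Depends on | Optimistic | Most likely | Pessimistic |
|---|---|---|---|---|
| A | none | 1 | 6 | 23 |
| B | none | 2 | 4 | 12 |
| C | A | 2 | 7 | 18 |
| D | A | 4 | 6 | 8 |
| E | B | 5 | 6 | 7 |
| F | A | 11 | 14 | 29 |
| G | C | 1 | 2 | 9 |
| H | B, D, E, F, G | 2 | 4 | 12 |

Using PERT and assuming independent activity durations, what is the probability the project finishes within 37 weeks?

0.944

te_A = (1 + 4·6 + 23)/6 = 48/6 = 8; σ²_A = ((23−1)/6)² = 13.444
te_B = (2 + 4·4 + 12)/6 = 30/6 = 5; σ²_B = ((12−2)/6)² = 2.778
te_C = (2 + 4·7 + 18)/6 = 48/6 = 8; σ²_C = ((18−2)/6)² = 7.111
te_D = (4 + 4·6 + 8)/6 = 36/6 = 6; σ²_D = ((8−4)/6)² = 0.444
te_E = (5 + 4·6 + 7)/6 = 36/6 = 6; σ²_E = ((7−5)/6)² = 0.111
te_F = (11 + 4·14 + 29)/6 = 96/6 = 16; σ²_F = ((29−11)/6)² = 9.000
te_G = (1 + 4·2 + 9)/6 = 18/6 = 3; σ²_G = ((9−1)/6)² = 1.778
te_H = (2 + 4·4 + 12)/6 = 30/6 = 5; σ²_H = ((12−2)/6)² = 2.778

Forward pass:
ES_A = 0; EF_A = 8
ES_B = 0; EF_B = 5
ES_C = 8; EF_C = 8+8 = 16
ES_D = 8; EF_D = 8+6 = 14
ES_E = 5; EF_E = 5+6 = 11
ES_F = 8; EF_F = 8+16 = 24
ES_G = 16; EF_G = 16+3 = 19
ES_H = max(EF_B=5, EF_D=14, EF_E=11, EF_F=24, EF_G=19) = 24; EF_H = 24+5 = 29
Expected project duration μ = 29 weeks. Critical path: A → F → H.

Variance along critical path = 13.444 + 9.000 + 2.778 = 25.222; σ = √25.222 = 5.022 weeks.
Z = (37 − 29) / 5.022 = 1.593
P(T ≤ 37) = Φ(1.593) ≈ 0.944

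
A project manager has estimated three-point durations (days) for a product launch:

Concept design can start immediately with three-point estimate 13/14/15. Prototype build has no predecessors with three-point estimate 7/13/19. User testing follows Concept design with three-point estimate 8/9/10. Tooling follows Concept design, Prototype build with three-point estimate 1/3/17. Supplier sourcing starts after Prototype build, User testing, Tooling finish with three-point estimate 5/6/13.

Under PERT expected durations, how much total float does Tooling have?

4 days

te_Concept design = (13 + 4·14 + 15)/6 = 84/6 = 14
te_Prototype build = (7 + 4·13 + 19)/6 = 78/6 = 13
te_User testing = (8 + 4·9 + 10)/6 = 54/6 = 9
te_Tooling = (1 + 4·3 + 17)/6 = 30/6 = 5
te_Supplier sourcing = (5 + 4·6 + 13)/6 = 42/6 = 7

Forward pass:
ES_Concept design = 0; EF_Concept design = 14
ES_Prototype build = 0; EF_Prototype build = 13
ES_User testing = 14; EF_User testing = 14+9 = 23
ES_Tooling = max(EF_Concept design=14, EF_Prototype build=13) = 14; EF_Tooling = 14+5 = 19
ES_Supplier sourcing = max(EF_Prototype build=13, EF_User testing=23, EF_Tooling=19) = 23; EF_Supplier sourcing = 23+7 = 30
Expected project duration μ = 30 days. Critical path: Concept design → User testing → Supplier sourcing.

Backward pass:
LF_Supplier sourcing = 30; LS_Supplier sourcing = 30−7 = 23
LF_Tooling = LS_Supplier sourcing = 23; LS_Tooling = 23−5 = 18
LF_User testing = LS_Supplier sourcing = 23; LS_User testing = 23−9 = 14
LF_Prototype build = min(LS_Tooling=18, LS_Supplier sourcing=23) = 18; LS_Prototype build = 18−13 = 5
LF_Concept design = min(LS_User testing=14, LS_Tooling=18) = 14; LS_Concept design = 14−14 = 0
Slack_Tooling = LS_Tooling − ES_Tooling = 18 − 14 = 4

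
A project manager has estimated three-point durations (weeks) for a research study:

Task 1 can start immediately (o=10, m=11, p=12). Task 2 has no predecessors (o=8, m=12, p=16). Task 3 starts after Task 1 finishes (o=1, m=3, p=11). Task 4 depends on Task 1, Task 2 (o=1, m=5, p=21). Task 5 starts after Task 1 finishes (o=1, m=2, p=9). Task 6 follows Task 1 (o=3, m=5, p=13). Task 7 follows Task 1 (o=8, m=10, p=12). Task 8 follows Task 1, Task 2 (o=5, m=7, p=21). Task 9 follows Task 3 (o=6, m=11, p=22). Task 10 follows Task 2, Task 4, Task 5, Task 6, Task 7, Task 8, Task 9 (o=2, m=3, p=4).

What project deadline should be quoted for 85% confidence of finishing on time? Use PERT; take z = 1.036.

te_Task 1 = (10 + 4·11 + 12)/6 = 66/6 = 11; σ²_Task 1 = ((12−10)/6)² = 0.111
te_Task 2 = (8 + 4·12 + 16)/6 = 72/6 = 12; σ²_Task 2 = ((16−8)/6)² = 1.778
te_Task 3 = (1 + 4·3 + 11)/6 = 24/6 = 4; σ²_Task 3 = ((11−1)/6)² = 2.778
te_Task 4 = (1 + 4·5 + 21)/6 = 42/6 = 7; σ²_Task 4 = ((21−1)/6)² = 11.111
te_Task 5 = (1 + 4·2 + 9)/6 = 18/6 = 3; σ²_Task 5 = ((9−1)/6)² = 1.778
te_Task 6 = (3 + 4·5 + 13)/6 = 36/6 = 6; σ²_Task 6 = ((13−3)/6)² = 2.778
te_Task 7 = (8 + 4·10 + 12)/6 = 60/6 = 10; σ²_Task 7 = ((12−8)/6)² = 0.444
te_Task 8 = (5 + 4·7 + 21)/6 = 54/6 = 9; σ²_Task 8 = ((21−5)/6)² = 7.111
te_Task 9 = (6 + 4·11 + 22)/6 = 72/6 = 12; σ²_Task 9 = ((22−6)/6)² = 7.111
te_Task 10 = (2 + 4·3 + 4)/6 = 18/6 = 3; σ²_Task 10 = ((4−2)/6)² = 0.111

Forward pass:
ES_Task 1 = 0; EF_Task 1 = 11
ES_Task 2 = 0; EF_Task 2 = 12
ES_Task 3 = 11; EF_Task 3 = 11+4 = 15
ES_Task 4 = max(EF_Task 1=11, EF_Task 2=12) = 12; EF_Task 4 = 12+7 = 19
ES_Task 5 = 11; EF_Task 5 = 11+3 = 14
ES_Task 6 = 11; EF_Task 6 = 11+6 = 17
ES_Task 7 = 11; EF_Task 7 = 11+10 = 21
ES_Task 8 = max(EF_Task 1=11, EF_Task 2=12) = 12; EF_Task 8 = 12+9 = 21
ES_Task 9 = 15; EF_Task 9 = 15+12 = 27
ES_Task 10 = max(EF_Task 2=12, EF_Task 4=19, EF_Task 5=14, EF_Task 6=17, EF_Task 7=21, EF_Task 8=21, EF_Task 9=27) = 27; EF_Task 10 = 27+3 = 30
Expected project duration μ = 30 weeks. Critical path: Task 1 → Task 3 → Task 9 → Task 10.

Variance along critical path = 0.111 + 2.778 + 7.111 + 0.111 = 10.111; σ = 3.180 weeks.
D = μ + z·σ = 30 + 1.036·3.180 = 33.3 weeks

33.3 weeks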